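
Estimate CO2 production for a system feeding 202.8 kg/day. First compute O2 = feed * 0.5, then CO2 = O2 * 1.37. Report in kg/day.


O2 = 202.8 * 0.5 = 101.4
CO2 = 101.4 * 1.37 = 138.918

138.918 kg/day


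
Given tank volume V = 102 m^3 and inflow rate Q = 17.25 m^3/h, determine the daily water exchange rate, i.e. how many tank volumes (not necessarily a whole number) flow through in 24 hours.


Daily flow volume = 17.25 m^3/h * 24 h = 414 m^3/day
Exchanges = daily flow / tank volume = 414 / 102 = 4.05882 exchanges/day

4.05882 exchanges/day


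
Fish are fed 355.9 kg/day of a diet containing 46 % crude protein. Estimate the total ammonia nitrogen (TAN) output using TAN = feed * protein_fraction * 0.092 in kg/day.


Protein in feed = 355.9 * 46/100 = 163.714 kg/day
TAN = protein * 0.092 = 163.714 * 0.092 = 15.061688 kg/day

15.061688 kg/day


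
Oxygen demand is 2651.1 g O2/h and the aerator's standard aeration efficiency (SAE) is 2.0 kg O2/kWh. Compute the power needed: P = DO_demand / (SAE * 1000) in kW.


SAE in g O2/kWh = 2.0 * 1000 = 2000 g/kWh
P = DO_demand / SAE_g = 2651.1 / 2000 = 1.32555 kW

1.32555 kW


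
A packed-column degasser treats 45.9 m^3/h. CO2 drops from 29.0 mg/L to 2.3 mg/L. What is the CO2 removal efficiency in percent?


CO2_out / CO2_in = 2.3 / 29.0 = 0.079310345
Fraction remaining = 0.079310345
efficiency = (1 - 0.079310345) * 100 = 92.069 %

92.069 %


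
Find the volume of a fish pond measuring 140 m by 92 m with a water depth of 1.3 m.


Base area = L * W = 140 * 92 = 12880 m^2
Volume = area * depth = 12880 * 1.3 = 16744 m^3

16744 m^3


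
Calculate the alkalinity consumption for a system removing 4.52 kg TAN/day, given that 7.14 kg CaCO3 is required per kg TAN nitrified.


Alkalinity factor: 7.14 kg CaCO3 consumed per kg TAN nitrified
alk = 4.52 kg TAN * 7.14 = 32.2728 kg CaCO3/day

32.2728 kg CaCO3/day


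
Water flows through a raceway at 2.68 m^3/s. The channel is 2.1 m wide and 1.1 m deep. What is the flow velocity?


Cross-sectional area = W * d = 2.1 * 1.1 = 2.31 m^2
Velocity = Q / A = 2.68 / 2.31 = 1.16017 m/s

1.16017 m/s


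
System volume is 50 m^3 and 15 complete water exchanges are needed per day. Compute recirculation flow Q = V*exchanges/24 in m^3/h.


Daily recirculation volume = 50 m^3 * 15 = 750 m^3/day
Flow rate Q = daily volume / 24 h = 750 / 24 = 31.25 m^3/h

31.25 m^3/h


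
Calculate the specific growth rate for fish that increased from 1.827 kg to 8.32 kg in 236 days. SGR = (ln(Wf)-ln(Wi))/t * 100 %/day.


ln(W_f) = ln(8.32) = 2.1186623
ln(W_i) = ln(1.827) = 0.60267528
ln(W_f) - ln(W_i) = 2.1186623 - 0.60267528 = 1.515987
SGR = 1.515987 / 236 * 100 = 0.642367 %/day

0.642367 %/day


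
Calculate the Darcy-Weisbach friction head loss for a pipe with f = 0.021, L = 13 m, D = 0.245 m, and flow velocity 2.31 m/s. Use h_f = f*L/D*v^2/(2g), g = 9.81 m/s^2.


v^2 = 2.31^2 = 5.3361 m^2/s^2
L/D = 13/0.245 = 53.061224
h_f = f*(L/D)*v^2/(2g) = 0.021 * 53.061224 * 5.3361 / 19.62 = 0.303055 m

0.303055 m


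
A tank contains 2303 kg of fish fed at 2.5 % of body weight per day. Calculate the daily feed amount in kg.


Feeding rate fraction = 2.5% / 100 = 0.025
Daily feed = 2303 kg * 0.025 = 57.575 kg/day

57.575 kg/day


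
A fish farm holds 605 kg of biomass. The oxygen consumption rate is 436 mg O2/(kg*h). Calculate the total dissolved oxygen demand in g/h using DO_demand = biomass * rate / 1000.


Total O2 consumption (mg/h) = 605 kg * 436 mg/(kg*h) = 263780 mg/h
Convert to g/h: 263780 / 1000 = 263.78 g/h

263.78 g/h


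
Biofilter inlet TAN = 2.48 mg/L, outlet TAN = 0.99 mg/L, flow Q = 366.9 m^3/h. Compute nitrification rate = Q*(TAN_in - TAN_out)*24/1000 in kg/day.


Concentration drop: TAN_in - TAN_out = 2.48 - 0.99 = 1.49 mg/L
Hourly TAN removed = Q * dTAN = 366.9 m^3/h * 1.49 mg/L = 546.681 g/h  (m^3/h * mg/L = g/h)
Daily TAN removed = 546.681 * 24 = 13120.344 g/day
Convert to kg/day: 13120.344 / 1000 = 13.120344 kg/day

13.120344 kg/day


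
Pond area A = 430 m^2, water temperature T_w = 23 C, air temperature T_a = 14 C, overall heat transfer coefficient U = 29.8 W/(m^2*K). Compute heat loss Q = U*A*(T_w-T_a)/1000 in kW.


Temperature difference dT = 23 - 14 = 9 K
Heat loss (W) = U * A * dT = 29.8 * 430 * 9 = 115326 W
Convert to kW: 115326 / 1000 = 115.326 kW

115.326 kW


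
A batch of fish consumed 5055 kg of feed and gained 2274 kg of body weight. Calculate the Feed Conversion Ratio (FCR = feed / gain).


FCR = feed consumed / weight gained
FCR = 5055 kg / 2274 kg = 2.22296

2.22296


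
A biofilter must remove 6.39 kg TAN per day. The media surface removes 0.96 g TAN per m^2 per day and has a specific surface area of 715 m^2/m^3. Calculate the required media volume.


A = 6.39*1000 / 0.96 = 6656.25 m^2
V = 6656.25 / 715 = 9.30944

9.30944 m^3


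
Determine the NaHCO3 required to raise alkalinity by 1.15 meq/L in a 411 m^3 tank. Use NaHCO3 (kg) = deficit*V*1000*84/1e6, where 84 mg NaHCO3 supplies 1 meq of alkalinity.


Tank volume in L = 411 m^3 * 1000 = 411000 L
Total meq required = 1.15 meq/L * 411000 L = 472650 meq
NaHCO3 mass = 472650 meq * 84 mg/meq / 1e6 = 39.7026 kg

39.7026 kg


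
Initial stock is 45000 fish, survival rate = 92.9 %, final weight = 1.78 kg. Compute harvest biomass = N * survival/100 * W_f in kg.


Survivors = 45000 * 92.9/100 = 41805 fish
Harvest biomass = survivors * W_f = 41805 * 1.78 = 74412.9 kg

74412.9 kg


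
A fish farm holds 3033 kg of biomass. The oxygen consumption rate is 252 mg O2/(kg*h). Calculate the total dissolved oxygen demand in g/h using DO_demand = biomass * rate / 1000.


Total O2 consumption (mg/h) = 3033 kg * 252 mg/(kg*h) = 764316 mg/h
Convert to g/h: 764316 / 1000 = 764.316 g/h

764.316 g/h


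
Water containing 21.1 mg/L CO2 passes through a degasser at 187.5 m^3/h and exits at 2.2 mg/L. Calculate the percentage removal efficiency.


CO2_out / CO2_in = 2.2 / 21.1 = 0.1042654
Fraction remaining = 0.1042654
efficiency = (1 - 0.1042654) * 100 = 89.5735 %

89.5735 %


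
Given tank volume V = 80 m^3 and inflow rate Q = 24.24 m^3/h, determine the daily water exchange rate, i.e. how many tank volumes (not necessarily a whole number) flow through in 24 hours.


Daily flow volume = 24.24 m^3/h * 24 h = 581.76 m^3/day
Exchanges = daily flow / tank volume = 581.76 / 80 = 7.272 exchanges/day

7.272 exchanges/day


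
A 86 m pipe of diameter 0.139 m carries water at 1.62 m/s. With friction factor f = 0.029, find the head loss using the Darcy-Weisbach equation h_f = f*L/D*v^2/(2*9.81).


v^2 = 1.62^2 = 2.6244 m^2/s^2
L/D = 86/0.139 = 618.70504
h_f = f*(L/D)*v^2/(2g) = 0.029 * 618.70504 * 2.6244 / 19.62 = 2.40001 m

2.40001 m


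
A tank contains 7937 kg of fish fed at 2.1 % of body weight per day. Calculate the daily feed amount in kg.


Feeding rate fraction = 2.1% / 100 = 0.021
Daily feed = 7937 kg * 0.021 = 166.677 kg/day

166.677 kg/day


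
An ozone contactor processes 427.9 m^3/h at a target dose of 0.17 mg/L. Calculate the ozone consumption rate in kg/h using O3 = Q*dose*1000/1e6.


O3 demand (mg/h) = Q * dose * 1000 = 427.9 * 0.17 * 1000 = 72743 mg/h
Convert mg to kg: 72743 / 1e6 = 0.072743 kg/h

0.072743 kg/h


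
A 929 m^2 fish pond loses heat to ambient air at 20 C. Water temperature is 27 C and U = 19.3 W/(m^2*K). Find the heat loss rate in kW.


Temperature difference dT = 27 - 20 = 7 K
Heat loss (W) = U * A * dT = 19.3 * 929 * 7 = 125507.9 W
Convert to kW: 125507.9 / 1000 = 125.5079 kW

125.5079 kW


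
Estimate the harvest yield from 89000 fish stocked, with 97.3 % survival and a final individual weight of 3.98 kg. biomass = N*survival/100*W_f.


Survivors = 89000 * 97.3/100 = 86597 fish
Harvest biomass = survivors * W_f = 86597 * 3.98 = 344656.06 kg

344656.06 kg


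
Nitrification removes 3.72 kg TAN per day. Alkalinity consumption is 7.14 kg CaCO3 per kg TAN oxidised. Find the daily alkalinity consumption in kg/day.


Alkalinity factor: 7.14 kg CaCO3 consumed per kg TAN nitrified
alk = 3.72 kg TAN * 7.14 = 26.5608 kg CaCO3/day

26.5608 kg CaCO3/day


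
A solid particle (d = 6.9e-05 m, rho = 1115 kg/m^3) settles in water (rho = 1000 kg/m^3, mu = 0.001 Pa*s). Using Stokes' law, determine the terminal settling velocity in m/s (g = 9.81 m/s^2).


Density difference: rho_p - rho_f = 1115 - 1000 = 115 kg/m^3
d^2 = (6.9e-05)^2 = 4.761e-09 m^2
Numerator = (rho_p - rho_f) * g * d^2 = 115 * 9.81 * 4.761e-09 = 5.3711222e-06
Denominator = 18 * mu = 18 * 0.001 = 0.018
v_s = 5.3711222e-06 / 0.018 = 2.98396e-04 m/s
Check: Re = rho_f * v_s * d / mu = 1000 * 2.98396e-04 * 6.9e-05 / 0.001 = 0.0206 < 1, so Stokes' law applies.

2.98396e-04 m/s


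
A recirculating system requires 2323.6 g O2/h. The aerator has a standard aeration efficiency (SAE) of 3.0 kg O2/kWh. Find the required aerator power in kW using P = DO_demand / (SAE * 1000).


SAE in g O2/kWh = 3.0 * 1000 = 3000 g/kWh
P = DO_demand / SAE_g = 2323.6 / 3000 = 0.774533 kW

0.774533 kW


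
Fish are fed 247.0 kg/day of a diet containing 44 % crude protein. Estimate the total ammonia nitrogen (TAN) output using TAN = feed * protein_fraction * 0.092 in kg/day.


Protein in feed = 247.0 * 44/100 = 108.68 kg/day
TAN = protein * 0.092 = 108.68 * 0.092 = 9.99856 kg/day

9.99856 kg/day


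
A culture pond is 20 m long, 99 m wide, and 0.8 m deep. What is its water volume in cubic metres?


Base area = L * W = 20 * 99 = 1980 m^2
Volume = area * depth = 1980 * 0.8 = 1584 m^3

1584 m^3


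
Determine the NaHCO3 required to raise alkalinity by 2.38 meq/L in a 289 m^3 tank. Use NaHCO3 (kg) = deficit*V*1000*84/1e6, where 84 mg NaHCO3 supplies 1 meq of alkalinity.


Tank volume in L = 289 m^3 * 1000 = 289000 L
Total meq required = 2.38 meq/L * 289000 L = 687820 meq
NaHCO3 mass = 687820 meq * 84 mg/meq / 1e6 = 57.7769 kg

57.7769 kg


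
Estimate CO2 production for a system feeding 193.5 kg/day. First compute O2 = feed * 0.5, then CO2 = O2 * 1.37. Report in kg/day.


O2 = 193.5 * 0.5 = 96.75
CO2 = 96.75 * 1.37 = 132.5475

132.5475 kg/day


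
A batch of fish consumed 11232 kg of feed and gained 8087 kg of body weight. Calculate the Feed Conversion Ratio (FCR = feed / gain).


FCR = feed consumed / weight gained
FCR = 11232 kg / 8087 kg = 1.3889

1.3889


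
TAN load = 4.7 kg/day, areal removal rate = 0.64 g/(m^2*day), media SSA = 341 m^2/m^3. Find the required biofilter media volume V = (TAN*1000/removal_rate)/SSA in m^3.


A = 4.7*1000 / 0.64 = 7343.75 m^2
V = 7343.75 / 341 = 21.5359

21.5359 m^3


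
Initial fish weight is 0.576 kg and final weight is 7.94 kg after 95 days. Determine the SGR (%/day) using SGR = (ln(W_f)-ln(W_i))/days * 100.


ln(W_f) = ln(7.94) = 2.0719133
ln(W_i) = ln(0.576) = -0.55164762
ln(W_f) - ln(W_i) = 2.0719133 - -0.55164762 = 2.6235609
SGR = 2.6235609 / 95 * 100 = 2.76164 %/day

2.76164 %/day


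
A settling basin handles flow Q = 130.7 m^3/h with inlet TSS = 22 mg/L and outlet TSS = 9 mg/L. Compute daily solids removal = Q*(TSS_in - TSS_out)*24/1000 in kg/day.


Concentration drop: TSS_in - TSS_out = 22 - 9 = 13 mg/L
Hourly solids removed = Q * dTSS = 130.7 m^3/h * 13 mg/L = 1699.1 g/h  (m^3/h * mg/L = g/h)
Daily solids removed = 1699.1 * 24 = 40778.4 g/day
Convert g to kg: 40778.4 / 1000 = 40.7784 kg/day

40.7784 kg/day


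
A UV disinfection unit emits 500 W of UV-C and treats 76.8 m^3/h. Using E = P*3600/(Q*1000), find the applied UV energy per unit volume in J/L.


Energy delivered per hour = 500 W * 3600 s = 1800000 J/h
Volume treated per hour = 76.8 m^3/h * 1000 = 76800 L/h
dose = 1800000 / 76800 = 23.4375 J/L

23.4375 J/L


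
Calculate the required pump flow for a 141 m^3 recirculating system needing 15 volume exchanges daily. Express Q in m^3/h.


Daily recirculation volume = 141 m^3 * 15 = 2115 m^3/day
Flow rate Q = daily volume / 24 h = 2115 / 24 = 88.125 m^3/h

88.125 m^3/h


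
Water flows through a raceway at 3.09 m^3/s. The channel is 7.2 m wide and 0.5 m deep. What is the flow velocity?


Cross-sectional area = W * d = 7.2 * 0.5 = 3.6 m^2
Velocity = Q / A = 3.09 / 3.6 = 0.858333 m/s

0.858333 m/s


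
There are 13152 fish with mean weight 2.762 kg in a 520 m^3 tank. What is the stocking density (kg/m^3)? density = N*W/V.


Total biomass = 13152 fish * 2.762 kg = 36325.824 kg
Density = total biomass / volume = 36325.824 / 520 = 69.8574 kg/m^3

69.8574 kg/m^3


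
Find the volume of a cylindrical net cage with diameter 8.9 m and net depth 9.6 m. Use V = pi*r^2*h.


r = d/2 = 8.9/2 = 4.45 m
Base area = pi*r^2 = pi*4.45^2 = 62.211389 m^2
Volume = 62.211389 * 9.6 = 597.229 m^3

597.229 m^3


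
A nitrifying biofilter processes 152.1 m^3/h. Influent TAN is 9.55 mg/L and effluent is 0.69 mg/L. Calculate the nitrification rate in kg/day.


Concentration drop: TAN_in - TAN_out = 9.55 - 0.69 = 8.86 mg/L
Hourly TAN removed = Q * dTAN = 152.1 m^3/h * 8.86 mg/L = 1347.606 g/h  (m^3/h * mg/L = g/h)
Daily TAN removed = 1347.606 * 24 = 32342.544 g/day
Convert to kg/day: 32342.544 / 1000 = 32.342544 kg/day

32.342544 kg/day


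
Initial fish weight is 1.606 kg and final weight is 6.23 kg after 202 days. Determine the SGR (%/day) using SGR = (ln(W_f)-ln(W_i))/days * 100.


ln(W_f) = ln(6.23) = 1.8293763
ln(W_i) = ln(1.606) = 0.47374662
ln(W_f) - ln(W_i) = 1.8293763 - 0.47374662 = 1.3556297
SGR = 1.3556297 / 202 * 100 = 0.671104 %/day

0.671104 %/day


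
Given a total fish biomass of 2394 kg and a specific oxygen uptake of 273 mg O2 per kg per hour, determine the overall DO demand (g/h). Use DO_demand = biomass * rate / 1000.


Total O2 consumption (mg/h) = 2394 kg * 273 mg/(kg*h) = 653562 mg/h
Convert to g/h: 653562 / 1000 = 653.562 g/h

653.562 g/h


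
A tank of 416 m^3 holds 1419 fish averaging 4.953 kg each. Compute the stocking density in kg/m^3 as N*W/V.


Total biomass = 1419 fish * 4.953 kg = 7028.307 kg
Density = total biomass / volume = 7028.307 / 416 = 16.895 kg/m^3

16.895 kg/m^3


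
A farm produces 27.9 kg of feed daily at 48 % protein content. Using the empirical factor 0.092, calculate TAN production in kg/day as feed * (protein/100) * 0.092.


Protein in feed = 27.9 * 48/100 = 13.392 kg/day
TAN = protein * 0.092 = 13.392 * 0.092 = 1.232064 kg/day

1.232064 kg/day


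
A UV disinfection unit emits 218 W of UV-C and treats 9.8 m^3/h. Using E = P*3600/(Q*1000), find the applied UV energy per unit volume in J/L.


Energy delivered per hour = 218 W * 3600 s = 784800 J/h
Volume treated per hour = 9.8 m^3/h * 1000 = 9800 L/h
dose = 784800 / 9800 = 80.0816 J/L

80.0816 J/L


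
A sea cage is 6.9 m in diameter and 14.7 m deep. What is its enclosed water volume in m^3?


r = d/2 = 6.9/2 = 3.45 m
Base area = pi*r^2 = pi*3.45^2 = 37.392807 m^2
Volume = 37.392807 * 14.7 = 549.674 m^3

549.674 m^3


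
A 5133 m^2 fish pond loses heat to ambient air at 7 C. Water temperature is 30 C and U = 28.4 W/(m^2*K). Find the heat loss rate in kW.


Temperature difference dT = 30 - 7 = 23 K
Heat loss (W) = U * A * dT = 28.4 * 5133 * 23 = 3352875.6 W
Convert to kW: 3352875.6 / 1000 = 3352.8756 kW

3352.8756 kW


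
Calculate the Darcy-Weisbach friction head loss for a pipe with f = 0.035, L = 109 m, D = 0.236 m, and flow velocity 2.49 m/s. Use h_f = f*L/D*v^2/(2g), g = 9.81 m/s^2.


v^2 = 2.49^2 = 6.2001 m^2/s^2
L/D = 109/0.236 = 461.86441
h_f = f*(L/D)*v^2/(2g) = 0.035 * 461.86441 * 6.2001 / 19.62 = 5.10837 m

5.10837 m


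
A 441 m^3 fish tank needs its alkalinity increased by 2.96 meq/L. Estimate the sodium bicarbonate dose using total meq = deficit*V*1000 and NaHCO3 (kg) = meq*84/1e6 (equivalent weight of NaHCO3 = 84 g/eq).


Tank volume in L = 441 m^3 * 1000 = 441000 L
Total meq required = 2.96 meq/L * 441000 L = 1305360 meq
NaHCO3 mass = 1305360 meq * 84 mg/meq / 1e6 = 109.65 kg

109.65 kg


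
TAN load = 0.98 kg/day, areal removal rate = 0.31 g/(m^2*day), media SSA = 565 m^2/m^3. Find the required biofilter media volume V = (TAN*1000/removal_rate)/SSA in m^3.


A = 0.98*1000 / 0.31 = 3161.2903 m^2
V = 3161.2903 / 565 = 5.5952

5.5952 m^3


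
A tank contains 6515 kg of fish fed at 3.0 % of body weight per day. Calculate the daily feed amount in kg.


Feeding rate fraction = 3.0% / 100 = 0.03
Daily feed = 6515 kg * 0.03 = 195.45 kg/day

195.45 kg/day


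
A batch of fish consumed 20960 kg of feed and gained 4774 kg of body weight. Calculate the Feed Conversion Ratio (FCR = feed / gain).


FCR = feed consumed / weight gained
FCR = 20960 kg / 4774 kg = 4.39045

4.39045


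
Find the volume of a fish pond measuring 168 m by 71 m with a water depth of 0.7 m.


Base area = L * W = 168 * 71 = 11928 m^2
Volume = area * depth = 11928 * 0.7 = 8349.6 m^3

8349.6 m^3


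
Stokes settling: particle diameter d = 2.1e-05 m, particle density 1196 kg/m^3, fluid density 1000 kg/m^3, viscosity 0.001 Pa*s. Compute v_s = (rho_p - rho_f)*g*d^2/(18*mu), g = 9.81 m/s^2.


Density difference: rho_p - rho_f = 1196 - 1000 = 196 kg/m^3
d^2 = (2.1e-05)^2 = 4.41e-10 m^2
Numerator = (rho_p - rho_f) * g * d^2 = 196 * 9.81 * 4.41e-10 = 8.4793716e-07
Denominator = 18 * mu = 18 * 0.001 = 0.018
v_s = 8.4793716e-07 / 0.018 = 4.71076e-05 m/s
Check: Re = rho_f * v_s * d / mu = 1000 * 4.71076e-05 * 2.1e-05 / 0.001 = 9.89e-04 < 1, so Stokes' law applies.

4.71076e-05 m/s


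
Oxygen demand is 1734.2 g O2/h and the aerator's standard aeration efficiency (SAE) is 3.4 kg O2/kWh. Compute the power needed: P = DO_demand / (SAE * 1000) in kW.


SAE in g O2/kWh = 3.4 * 1000 = 3400 g/kWh
P = DO_demand / SAE_g = 1734.2 / 3400 = 0.510059 kW

0.510059 kW


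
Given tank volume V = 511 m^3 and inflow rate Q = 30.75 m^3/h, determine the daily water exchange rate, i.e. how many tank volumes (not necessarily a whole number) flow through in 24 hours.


Daily flow volume = 30.75 m^3/h * 24 h = 738 m^3/day
Exchanges = daily flow / tank volume = 738 / 511 = 1.44423 exchanges/day

1.44423 exchanges/day


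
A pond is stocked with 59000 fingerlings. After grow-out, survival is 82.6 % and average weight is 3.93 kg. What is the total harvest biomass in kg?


Survivors = 59000 * 82.6/100 = 48734 fish
Harvest biomass = survivors * W_f = 48734 * 3.93 = 191524.62 kg

191524.62 kg


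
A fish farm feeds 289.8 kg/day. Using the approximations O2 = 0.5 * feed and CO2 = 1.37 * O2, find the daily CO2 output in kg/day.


O2 = 289.8 * 0.5 = 144.9
CO2 = 144.9 * 1.37 = 198.513

198.513 kg/day


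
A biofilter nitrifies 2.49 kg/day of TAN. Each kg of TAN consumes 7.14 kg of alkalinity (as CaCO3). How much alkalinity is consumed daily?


Alkalinity factor: 7.14 kg CaCO3 consumed per kg TAN nitrified
alk = 2.49 kg TAN * 7.14 = 17.7786 kg CaCO3/day

17.7786 kg CaCO3/day


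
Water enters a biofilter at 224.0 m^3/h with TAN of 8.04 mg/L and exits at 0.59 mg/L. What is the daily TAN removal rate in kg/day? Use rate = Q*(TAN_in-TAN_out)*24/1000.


Concentration drop: TAN_in - TAN_out = 8.04 - 0.59 = 7.45 mg/L
Hourly TAN removed = Q * dTAN = 224.0 m^3/h * 7.45 mg/L = 1668.8 g/h  (m^3/h * mg/L = g/h)
Daily TAN removed = 1668.8 * 24 = 40051.2 g/day
Convert to kg/day: 40051.2 / 1000 = 40.0512 kg/day

40.0512 kg/day


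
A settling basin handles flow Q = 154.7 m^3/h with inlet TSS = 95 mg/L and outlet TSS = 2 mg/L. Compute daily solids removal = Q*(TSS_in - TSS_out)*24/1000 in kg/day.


Concentration drop: TSS_in - TSS_out = 95 - 2 = 93 mg/L
Hourly solids removed = Q * dTSS = 154.7 m^3/h * 93 mg/L = 14387.1 g/h  (m^3/h * mg/L = g/h)
Daily solids removed = 14387.1 * 24 = 345290.4 g/day
Convert g to kg: 345290.4 / 1000 = 345.2904 kg/day

345.2904 kg/day


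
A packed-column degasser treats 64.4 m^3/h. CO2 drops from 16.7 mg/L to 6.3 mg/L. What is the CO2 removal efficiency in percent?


CO2_out / CO2_in = 6.3 / 16.7 = 0.37724551
Fraction remaining = 0.37724551
efficiency = (1 - 0.37724551) * 100 = 62.2754 %

62.2754 %


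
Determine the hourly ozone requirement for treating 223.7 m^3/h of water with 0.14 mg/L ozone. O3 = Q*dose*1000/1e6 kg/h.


O3 demand (mg/h) = Q * dose * 1000 = 223.7 * 0.14 * 1000 = 31318 mg/h
Convert mg to kg: 31318 / 1e6 = 0.031318 kg/h

0.031318 kg/h


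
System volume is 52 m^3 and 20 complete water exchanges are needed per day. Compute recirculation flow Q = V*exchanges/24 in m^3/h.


Daily recirculation volume = 52 m^3 * 20 = 1040 m^3/day
Flow rate Q = daily volume / 24 h = 1040 / 24 = 43.3333 m^3/h

43.3333 m^3/h


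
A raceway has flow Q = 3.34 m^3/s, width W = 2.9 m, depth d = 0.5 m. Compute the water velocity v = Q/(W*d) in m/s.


Cross-sectional area = W * d = 2.9 * 0.5 = 1.45 m^2
Velocity = Q / A = 3.34 / 1.45 = 2.30345 m/s

2.30345 m/s


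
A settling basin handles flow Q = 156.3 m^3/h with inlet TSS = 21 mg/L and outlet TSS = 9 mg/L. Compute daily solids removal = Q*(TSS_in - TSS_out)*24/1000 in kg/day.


Concentration drop: TSS_in - TSS_out = 21 - 9 = 12 mg/L
Hourly solids removed = Q * dTSS = 156.3 m^3/h * 12 mg/L = 1875.6 g/h  (m^3/h * mg/L = g/h)
Daily solids removed = 1875.6 * 24 = 45014.4 g/day
Convert g to kg: 45014.4 / 1000 = 45.0144 kg/day

45.0144 kg/day


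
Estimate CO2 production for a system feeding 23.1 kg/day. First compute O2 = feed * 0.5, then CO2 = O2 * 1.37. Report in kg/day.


O2 = 23.1 * 0.5 = 11.55
CO2 = 11.55 * 1.37 = 15.8235

15.8235 kg/day


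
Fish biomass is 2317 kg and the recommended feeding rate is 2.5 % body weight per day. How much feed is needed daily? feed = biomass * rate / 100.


Feeding rate fraction = 2.5% / 100 = 0.025
Daily feed = 2317 kg * 0.025 = 57.925 kg/day

57.925 kg/day


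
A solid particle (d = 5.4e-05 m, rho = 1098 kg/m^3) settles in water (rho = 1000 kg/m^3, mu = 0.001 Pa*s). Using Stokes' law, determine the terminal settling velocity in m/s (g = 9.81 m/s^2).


Density difference: rho_p - rho_f = 1098 - 1000 = 98 kg/m^3
d^2 = (5.4e-05)^2 = 2.916e-09 m^2
Numerator = (rho_p - rho_f) * g * d^2 = 98 * 9.81 * 2.916e-09 = 2.8033841e-06
Denominator = 18 * mu = 18 * 0.001 = 0.018
v_s = 2.8033841e-06 / 0.018 = 1.55744e-04 m/s
Check: Re = rho_f * v_s * d / mu = 1000 * 1.55744e-04 * 5.4e-05 / 0.001 = 0.00841 < 1, so Stokes' law applies.

1.55744e-04 m/s


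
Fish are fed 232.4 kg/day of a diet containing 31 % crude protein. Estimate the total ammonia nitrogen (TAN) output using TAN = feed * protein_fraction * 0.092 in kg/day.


Protein in feed = 232.4 * 31/100 = 72.044 kg/day
TAN = protein * 0.092 = 72.044 * 0.092 = 6.628048 kg/day

6.628048 kg/day


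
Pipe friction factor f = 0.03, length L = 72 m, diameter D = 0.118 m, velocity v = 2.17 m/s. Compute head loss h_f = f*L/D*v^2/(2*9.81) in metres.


v^2 = 2.17^2 = 4.7089 m^2/s^2
L/D = 72/0.118 = 610.16949
h_f = f*(L/D)*v^2/(2g) = 0.03 * 610.16949 * 4.7089 / 19.62 = 4.39331 m

4.39331 m


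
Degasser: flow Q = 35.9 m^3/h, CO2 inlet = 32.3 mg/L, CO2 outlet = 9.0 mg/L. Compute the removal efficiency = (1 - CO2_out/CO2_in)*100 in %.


CO2_out / CO2_in = 9.0 / 32.3 = 0.27863777
Fraction remaining = 0.27863777
efficiency = (1 - 0.27863777) * 100 = 72.1362 %

72.1362 %


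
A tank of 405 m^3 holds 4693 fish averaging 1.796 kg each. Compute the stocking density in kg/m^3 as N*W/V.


Total biomass = 4693 fish * 1.796 kg = 8428.628 kg
Density = total biomass / volume = 8428.628 / 405 = 20.8114 kg/m^3

20.8114 kg/m^3


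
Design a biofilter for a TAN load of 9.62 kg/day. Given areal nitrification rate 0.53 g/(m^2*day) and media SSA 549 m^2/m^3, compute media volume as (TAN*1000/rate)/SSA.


A = 9.62*1000 / 0.53 = 18150.943 m^2
V = 18150.943 / 549 = 33.0618

33.0618 m^3


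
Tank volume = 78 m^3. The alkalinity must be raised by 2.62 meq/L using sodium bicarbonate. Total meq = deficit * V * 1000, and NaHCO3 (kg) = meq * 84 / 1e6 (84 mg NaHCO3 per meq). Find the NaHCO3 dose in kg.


Tank volume in L = 78 m^3 * 1000 = 78000 L
Total meq required = 2.62 meq/L * 78000 L = 204360 meq
NaHCO3 mass = 204360 meq * 84 mg/meq / 1e6 = 17.1662 kg

17.1662 kg


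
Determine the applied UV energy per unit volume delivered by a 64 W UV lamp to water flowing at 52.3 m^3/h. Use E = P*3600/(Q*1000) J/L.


Energy delivered per hour = 64 W * 3600 s = 230400 J/h
Volume treated per hour = 52.3 m^3/h * 1000 = 52300 L/h
dose = 230400 / 52300 = 4.40535 J/L

4.40535 J/L


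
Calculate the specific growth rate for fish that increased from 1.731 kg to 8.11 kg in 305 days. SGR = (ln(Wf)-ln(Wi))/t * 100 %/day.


ln(W_f) = ln(8.11) = 2.0930979
ln(W_i) = ln(1.731) = 0.54869928
ln(W_f) - ln(W_i) = 2.0930979 - 0.54869928 = 1.5443986
SGR = 1.5443986 / 305 * 100 = 0.50636 %/day

0.50636 %/day


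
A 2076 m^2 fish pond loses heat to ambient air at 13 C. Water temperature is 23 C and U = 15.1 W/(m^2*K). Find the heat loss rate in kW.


Temperature difference dT = 23 - 13 = 10 K
Heat loss (W) = U * A * dT = 15.1 * 2076 * 10 = 313476 W
Convert to kW: 313476 / 1000 = 313.476 kW

313.476 kW


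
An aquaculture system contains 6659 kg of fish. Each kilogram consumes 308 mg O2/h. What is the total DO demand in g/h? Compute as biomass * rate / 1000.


Total O2 consumption (mg/h) = 6659 kg * 308 mg/(kg*h) = 2050972 mg/h
Convert to g/h: 2050972 / 1000 = 2050.972 g/h

2050.972 g/h


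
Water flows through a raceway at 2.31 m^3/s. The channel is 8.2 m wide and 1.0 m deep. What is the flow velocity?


Cross-sectional area = W * d = 8.2 * 1.0 = 8.2 m^2
Velocity = Q / A = 2.31 / 8.2 = 0.281707 m/s

0.281707 m/s


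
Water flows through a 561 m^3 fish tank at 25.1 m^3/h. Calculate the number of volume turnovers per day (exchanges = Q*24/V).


Daily flow volume = 25.1 m^3/h * 24 h = 602.4 m^3/day
Exchanges = daily flow / tank volume = 602.4 / 561 = 1.0738 exchanges/day

1.0738 exchanges/day


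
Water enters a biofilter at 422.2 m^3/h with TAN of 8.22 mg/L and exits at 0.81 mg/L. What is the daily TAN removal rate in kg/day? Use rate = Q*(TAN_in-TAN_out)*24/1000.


Concentration drop: TAN_in - TAN_out = 8.22 - 0.81 = 7.41 mg/L
Hourly TAN removed = Q * dTAN = 422.2 m^3/h * 7.41 mg/L = 3128.502 g/h  (m^3/h * mg/L = g/h)
Daily TAN removed = 3128.502 * 24 = 75084.048 g/day
Convert to kg/day: 75084.048 / 1000 = 75.084048 kg/day

75.084048 kg/day


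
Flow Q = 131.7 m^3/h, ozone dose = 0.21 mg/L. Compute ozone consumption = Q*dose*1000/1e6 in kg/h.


O3 demand (mg/h) = Q * dose * 1000 = 131.7 * 0.21 * 1000 = 27657 mg/h
Convert mg to kg: 27657 / 1e6 = 0.027657 kg/h

0.027657 kg/h


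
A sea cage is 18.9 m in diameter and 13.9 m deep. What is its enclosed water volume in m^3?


r = d/2 = 18.9/2 = 9.45 m
Base area = pi*r^2 = pi*9.45^2 = 280.55208 m^2
Volume = 280.55208 * 13.9 = 3899.67 m^3

3899.67 m^3


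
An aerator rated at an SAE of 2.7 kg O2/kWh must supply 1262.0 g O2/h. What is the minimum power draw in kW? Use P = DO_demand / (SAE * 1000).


SAE in g O2/kWh = 2.7 * 1000 = 2700 g/kWh
P = DO_demand / SAE_g = 1262.0 / 2700 = 0.467407 kW

0.467407 kW


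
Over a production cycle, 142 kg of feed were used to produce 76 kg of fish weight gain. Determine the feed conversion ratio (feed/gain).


FCR = feed consumed / weight gained
FCR = 142 kg / 76 kg = 1.86842

1.86842


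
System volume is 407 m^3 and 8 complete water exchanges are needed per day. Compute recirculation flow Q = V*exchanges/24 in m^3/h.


Daily recirculation volume = 407 m^3 * 8 = 3256 m^3/day
Flow rate Q = daily volume / 24 h = 3256 / 24 = 135.667 m^3/h

135.667 m^3/h


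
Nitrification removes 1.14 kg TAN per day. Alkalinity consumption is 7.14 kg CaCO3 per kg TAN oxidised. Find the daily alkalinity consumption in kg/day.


Alkalinity factor: 7.14 kg CaCO3 consumed per kg TAN nitrified
alk = 1.14 kg TAN * 7.14 = 8.1396 kg CaCO3/day

8.1396 kg CaCO3/day


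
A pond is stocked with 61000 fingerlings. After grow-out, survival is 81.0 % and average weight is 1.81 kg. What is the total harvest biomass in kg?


Survivors = 61000 * 81.0/100 = 49410 fish
Harvest biomass = survivors * W_f = 49410 * 1.81 = 89432.1 kg

89432.1 kg


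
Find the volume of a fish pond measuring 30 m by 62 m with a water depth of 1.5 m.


Base area = L * W = 30 * 62 = 1860 m^2
Volume = area * depth = 1860 * 1.5 = 2790 m^3

2790 m^3


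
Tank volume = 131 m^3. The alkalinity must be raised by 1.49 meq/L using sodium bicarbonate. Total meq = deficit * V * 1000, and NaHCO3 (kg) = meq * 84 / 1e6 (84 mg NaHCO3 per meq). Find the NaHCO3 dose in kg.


Tank volume in L = 131 m^3 * 1000 = 131000 L
Total meq required = 1.49 meq/L * 131000 L = 195190 meq
NaHCO3 mass = 195190 meq * 84 mg/meq / 1e6 = 16.396 kg

16.396 kg


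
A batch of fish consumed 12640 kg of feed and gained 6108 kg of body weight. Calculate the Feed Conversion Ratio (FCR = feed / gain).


FCR = feed consumed / weight gained
FCR = 12640 kg / 6108 kg = 2.06942

2.06942


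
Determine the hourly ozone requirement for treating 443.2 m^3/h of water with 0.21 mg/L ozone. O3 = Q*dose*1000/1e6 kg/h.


O3 demand (mg/h) = Q * dose * 1000 = 443.2 * 0.21 * 1000 = 93072 mg/h
Convert mg to kg: 93072 / 1e6 = 0.093072 kg/h

0.093072 kg/h


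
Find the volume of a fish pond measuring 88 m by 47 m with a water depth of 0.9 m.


Base area = L * W = 88 * 47 = 4136 m^2
Volume = area * depth = 4136 * 0.9 = 3722.4 m^3

3722.4 m^3


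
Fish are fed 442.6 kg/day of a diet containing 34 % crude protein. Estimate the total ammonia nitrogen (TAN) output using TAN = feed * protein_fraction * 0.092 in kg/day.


Protein in feed = 442.6 * 34/100 = 150.484 kg/day
TAN = protein * 0.092 = 150.484 * 0.092 = 13.844528 kg/day

13.844528 kg/day


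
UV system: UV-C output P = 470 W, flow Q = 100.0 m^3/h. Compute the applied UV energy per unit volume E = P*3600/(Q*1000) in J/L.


Energy delivered per hour = 470 W * 3600 s = 1692000 J/h
Volume treated per hour = 100.0 m^3/h * 1000 = 100000 L/h
dose = 1692000 / 100000 = 16.92 J/L

16.92 J/L


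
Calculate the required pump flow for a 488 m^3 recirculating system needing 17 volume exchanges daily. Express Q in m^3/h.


Daily recirculation volume = 488 m^3 * 17 = 8296 m^3/day
Flow rate Q = daily volume / 24 h = 8296 / 24 = 345.667 m^3/h

345.667 m^3/h


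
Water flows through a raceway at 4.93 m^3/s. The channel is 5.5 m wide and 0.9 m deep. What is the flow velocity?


Cross-sectional area = W * d = 5.5 * 0.9 = 4.95 m^2
Velocity = Q / A = 4.93 / 4.95 = 0.99596 m/s

0.99596 m/s


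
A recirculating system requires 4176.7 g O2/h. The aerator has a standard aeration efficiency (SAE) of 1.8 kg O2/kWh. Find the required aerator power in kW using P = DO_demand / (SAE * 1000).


SAE in g O2/kWh = 1.8 * 1000 = 1800 g/kWh
P = DO_demand / SAE_g = 4176.7 / 1800 = 2.32039 kW

2.32039 kW


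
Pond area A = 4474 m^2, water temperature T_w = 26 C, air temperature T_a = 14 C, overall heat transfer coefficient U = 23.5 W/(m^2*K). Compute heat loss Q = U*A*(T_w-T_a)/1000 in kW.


Temperature difference dT = 26 - 14 = 12 K
Heat loss (W) = U * A * dT = 23.5 * 4474 * 12 = 1261668 W
Convert to kW: 1261668 / 1000 = 1261.668 kW

1261.668 kW


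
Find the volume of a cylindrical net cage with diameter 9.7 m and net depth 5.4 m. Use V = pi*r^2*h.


r = d/2 = 9.7/2 = 4.85 m
Base area = pi*r^2 = pi*4.85^2 = 73.898113 m^2
Volume = 73.898113 * 5.4 = 399.05 m^3

399.05 m^3


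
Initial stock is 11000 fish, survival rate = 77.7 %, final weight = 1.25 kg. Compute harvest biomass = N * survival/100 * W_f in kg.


Survivors = 11000 * 77.7/100 = 8547 fish
Harvest biomass = survivors * W_f = 8547 * 1.25 = 10683.75 kg

10683.75 kg


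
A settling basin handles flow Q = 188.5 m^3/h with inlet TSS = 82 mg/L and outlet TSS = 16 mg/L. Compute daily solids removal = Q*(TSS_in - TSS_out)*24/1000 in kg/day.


Concentration drop: TSS_in - TSS_out = 82 - 16 = 66 mg/L
Hourly solids removed = Q * dTSS = 188.5 m^3/h * 66 mg/L = 12441 g/h  (m^3/h * mg/L = g/h)
Daily solids removed = 12441 * 24 = 298584 g/day
Convert g to kg: 298584 / 1000 = 298.584 kg/day

298.584 kg/day


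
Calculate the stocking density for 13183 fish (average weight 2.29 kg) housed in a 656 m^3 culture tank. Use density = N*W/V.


Total biomass = 13183 fish * 2.29 kg = 30189.07 kg
Density = total biomass / volume = 30189.07 / 656 = 46.0199 kg/m^3

46.0199 kg/m^3


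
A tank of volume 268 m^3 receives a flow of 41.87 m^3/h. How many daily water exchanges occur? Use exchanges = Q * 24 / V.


Daily flow volume = 41.87 m^3/h * 24 h = 1004.88 m^3/day
Exchanges = daily flow / tank volume = 1004.88 / 268 = 3.74955 exchanges/day

3.74955 exchanges/day


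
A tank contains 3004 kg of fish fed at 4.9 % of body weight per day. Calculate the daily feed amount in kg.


Feeding rate fraction = 4.9% / 100 = 0.049
Daily feed = 3004 kg * 0.049 = 147.196 kg/day

147.196 kg/day


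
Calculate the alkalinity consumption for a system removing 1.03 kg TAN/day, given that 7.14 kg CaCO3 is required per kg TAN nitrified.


Alkalinity factor: 7.14 kg CaCO3 consumed per kg TAN nitrified
alk = 1.03 kg TAN * 7.14 = 7.3542 kg CaCO3/day

7.3542 kg CaCO3/day


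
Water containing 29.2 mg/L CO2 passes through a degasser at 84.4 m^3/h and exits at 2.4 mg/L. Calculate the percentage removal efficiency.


CO2_out / CO2_in = 2.4 / 29.2 = 0.082191781
Fraction remaining = 0.082191781
efficiency = (1 - 0.082191781) * 100 = 91.7808 %

91.7808 %


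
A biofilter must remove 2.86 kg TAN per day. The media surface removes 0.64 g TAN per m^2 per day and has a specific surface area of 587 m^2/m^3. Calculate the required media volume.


A = 2.86*1000 / 0.64 = 4468.75 m^2
V = 4468.75 / 587 = 7.61286

7.61286 m^3


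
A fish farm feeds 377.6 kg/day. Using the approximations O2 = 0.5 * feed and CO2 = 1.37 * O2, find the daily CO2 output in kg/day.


O2 = 377.6 * 0.5 = 188.8
CO2 = 188.8 * 1.37 = 258.656

258.656 kg/day


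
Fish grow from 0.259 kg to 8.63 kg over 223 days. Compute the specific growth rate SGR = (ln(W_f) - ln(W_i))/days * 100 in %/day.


ln(W_f) = ln(8.63) = 2.1552445
ln(W_i) = ln(0.259) = -1.3509272
ln(W_f) - ln(W_i) = 2.1552445 - -1.3509272 = 3.5061717
SGR = 3.5061717 / 223 * 100 = 1.57227 %/day

1.57227 %/day


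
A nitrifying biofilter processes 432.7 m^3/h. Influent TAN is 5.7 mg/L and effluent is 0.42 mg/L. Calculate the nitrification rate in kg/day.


Concentration drop: TAN_in - TAN_out = 5.7 - 0.42 = 5.28 mg/L
Hourly TAN removed = Q * dTAN = 432.7 m^3/h * 5.28 mg/L = 2284.656 g/h  (m^3/h * mg/L = g/h)
Daily TAN removed = 2284.656 * 24 = 54831.744 g/day
Convert to kg/day: 54831.744 / 1000 = 54.831744 kg/day

54.831744 kg/day


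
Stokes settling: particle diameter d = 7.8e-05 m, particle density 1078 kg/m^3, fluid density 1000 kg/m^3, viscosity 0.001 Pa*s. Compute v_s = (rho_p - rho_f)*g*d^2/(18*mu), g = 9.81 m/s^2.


Density difference: rho_p - rho_f = 1078 - 1000 = 78 kg/m^3
d^2 = (7.8e-05)^2 = 6.084e-09 m^2
Numerator = (rho_p - rho_f) * g * d^2 = 78 * 9.81 * 6.084e-09 = 4.6553551e-06
Denominator = 18 * mu = 18 * 0.001 = 0.018
v_s = 4.6553551e-06 / 0.018 = 2.58631e-04 m/s
Check: Re = rho_f * v_s * d / mu = 1000 * 2.58631e-04 * 7.8e-05 / 0.001 = 0.0202 < 1, so Stokes' law applies.

2.58631e-04 m/s


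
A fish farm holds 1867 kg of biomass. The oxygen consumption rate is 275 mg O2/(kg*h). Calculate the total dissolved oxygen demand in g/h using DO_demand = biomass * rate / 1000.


Total O2 consumption (mg/h) = 1867 kg * 275 mg/(kg*h) = 513425 mg/h
Convert to g/h: 513425 / 1000 = 513.425 g/h

513.425 g/h


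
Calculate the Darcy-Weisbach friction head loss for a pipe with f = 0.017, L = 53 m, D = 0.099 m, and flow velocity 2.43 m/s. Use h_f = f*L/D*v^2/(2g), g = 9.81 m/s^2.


v^2 = 2.43^2 = 5.9049 m^2/s^2
L/D = 53/0.099 = 535.35354
h_f = f*(L/D)*v^2/(2g) = 0.017 * 535.35354 * 5.9049 / 19.62 = 2.73907 m

2.73907 m


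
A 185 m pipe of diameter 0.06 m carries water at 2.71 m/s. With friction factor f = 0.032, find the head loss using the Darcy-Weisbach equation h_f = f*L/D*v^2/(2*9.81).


v^2 = 2.71^2 = 7.3441 m^2/s^2
L/D = 185/0.06 = 3083.3333
h_f = f*(L/D)*v^2/(2g) = 0.032 * 3083.3333 * 7.3441 / 19.62 = 36.9326 m

36.9326 m


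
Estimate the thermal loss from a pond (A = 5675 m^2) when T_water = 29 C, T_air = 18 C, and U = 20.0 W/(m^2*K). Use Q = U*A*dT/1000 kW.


Temperature difference dT = 29 - 18 = 11 K
Heat loss (W) = U * A * dT = 20.0 * 5675 * 11 = 1248500 W
Convert to kW: 1248500 / 1000 = 1248.5 kW

1248.5 kW


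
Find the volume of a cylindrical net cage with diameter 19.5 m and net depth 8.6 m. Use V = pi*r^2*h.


r = d/2 = 19.5/2 = 9.75 m
Base area = pi*r^2 = pi*9.75^2 = 298.64765 m^2
Volume = 298.64765 * 8.6 = 2568.37 m^3

2568.37 m^3


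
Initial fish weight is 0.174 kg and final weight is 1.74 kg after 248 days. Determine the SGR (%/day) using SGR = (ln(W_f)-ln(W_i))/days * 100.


ln(W_f) = ln(1.74) = 0.55388511
ln(W_i) = ln(0.174) = -1.7487
ln(W_f) - ln(W_i) = 0.55388511 - -1.7487 = 2.3025851
SGR = 2.3025851 / 248 * 100 = 0.928462 %/day

0.928462 %/day


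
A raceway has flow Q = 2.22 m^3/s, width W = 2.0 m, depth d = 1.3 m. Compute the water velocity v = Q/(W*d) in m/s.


Cross-sectional area = W * d = 2.0 * 1.3 = 2.6 m^2
Velocity = Q / A = 2.22 / 2.6 = 0.853846 m/s

0.853846 m/s


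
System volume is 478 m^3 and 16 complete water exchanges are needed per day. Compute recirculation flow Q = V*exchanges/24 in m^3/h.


Daily recirculation volume = 478 m^3 * 16 = 7648 m^3/day
Flow rate Q = daily volume / 24 h = 7648 / 24 = 318.667 m^3/h

318.667 m^3/h


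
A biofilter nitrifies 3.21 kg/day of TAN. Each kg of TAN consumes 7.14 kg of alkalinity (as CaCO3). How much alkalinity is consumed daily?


Alkalinity factor: 7.14 kg CaCO3 consumed per kg TAN nitrified
alk = 3.21 kg TAN * 7.14 = 22.9194 kg CaCO3/day

22.9194 kg CaCO3/day


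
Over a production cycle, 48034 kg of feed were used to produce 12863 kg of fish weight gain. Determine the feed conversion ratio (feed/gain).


FCR = feed consumed / weight gained
FCR = 48034 kg / 12863 kg = 3.73428

3.73428


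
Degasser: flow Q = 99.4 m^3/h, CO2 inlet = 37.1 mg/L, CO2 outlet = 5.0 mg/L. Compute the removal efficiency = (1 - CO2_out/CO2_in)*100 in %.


CO2_out / CO2_in = 5.0 / 37.1 = 0.13477089
Fraction remaining = 0.13477089
efficiency = (1 - 0.13477089) * 100 = 86.5229 %

86.5229 %


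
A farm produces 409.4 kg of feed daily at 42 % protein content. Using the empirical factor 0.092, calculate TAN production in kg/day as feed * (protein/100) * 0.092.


Protein in feed = 409.4 * 42/100 = 171.948 kg/day
TAN = protein * 0.092 = 171.948 * 0.092 = 15.819216 kg/day

15.819216 kg/day


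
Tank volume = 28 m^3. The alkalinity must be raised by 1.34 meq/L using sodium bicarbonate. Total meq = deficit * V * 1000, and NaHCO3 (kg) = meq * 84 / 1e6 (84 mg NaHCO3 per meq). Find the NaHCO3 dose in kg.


Tank volume in L = 28 m^3 * 1000 = 28000 L
Total meq required = 1.34 meq/L * 28000 L = 37520 meq
NaHCO3 mass = 37520 meq * 84 mg/meq / 1e6 = 3.15168 kg

3.15168 kg


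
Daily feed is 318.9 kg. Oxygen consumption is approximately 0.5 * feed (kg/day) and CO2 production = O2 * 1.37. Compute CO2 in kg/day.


O2 = 318.9 * 0.5 = 159.45
CO2 = 159.45 * 1.37 = 218.4465

218.4465 kg/day


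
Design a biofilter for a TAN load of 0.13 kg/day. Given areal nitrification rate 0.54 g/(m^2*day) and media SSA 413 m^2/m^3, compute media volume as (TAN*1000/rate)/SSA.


A = 0.13*1000 / 0.54 = 240.74074 m^2
V = 240.74074 / 413 = 0.582907

0.582907 m^3


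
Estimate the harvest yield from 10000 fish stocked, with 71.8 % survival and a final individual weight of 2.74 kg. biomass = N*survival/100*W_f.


Survivors = 10000 * 71.8/100 = 7180 fish
Harvest biomass = survivors * W_f = 7180 * 2.74 = 19673.2 kg

19673.2 kg


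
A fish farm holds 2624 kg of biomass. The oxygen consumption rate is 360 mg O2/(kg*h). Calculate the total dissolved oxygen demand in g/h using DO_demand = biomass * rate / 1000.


Total O2 consumption (mg/h) = 2624 kg * 360 mg/(kg*h) = 944640 mg/h
Convert to g/h: 944640 / 1000 = 944.64 g/h

944.64 g/h
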